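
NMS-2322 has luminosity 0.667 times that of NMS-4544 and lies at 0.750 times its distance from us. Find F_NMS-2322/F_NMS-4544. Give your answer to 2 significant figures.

F = L/(4πd²), so F_NMS-2322/F_NMS-4544 = (L_NMS-2322/L_NMS-4544) / (d_NMS-2322/d_NMS-4544)²
= 0.667 / (0.750)² = 0.667 / 0.5625 = 1.186.

1.2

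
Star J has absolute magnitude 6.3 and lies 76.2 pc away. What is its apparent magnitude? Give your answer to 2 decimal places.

m = M + 5 log₁₀(d/10 pc) = 6.3 + 5 log₁₀(76.2/10)
  = 6.3 + 5 × 0.882 = 6.3 + 4.41 = 10.71.

10.71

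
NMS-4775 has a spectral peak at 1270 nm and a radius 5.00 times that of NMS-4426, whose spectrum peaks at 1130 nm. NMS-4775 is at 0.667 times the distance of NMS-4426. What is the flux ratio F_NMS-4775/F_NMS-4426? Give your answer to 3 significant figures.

35.2

Wien's law: T_NMS-4775/T_NMS-4426 = λ_NMS-4426/λ_NMS-4775 = 1130/1270 = 0.8898.
L_NMS-4775/L_NMS-4426 = (R_NMS-4775/R_NMS-4426)²(T_NMS-4775/T_NMS-4426)⁴ = (5.00)²(0.8898)⁴ = 15.67.
F_NMS-4775/F_NMS-4426 = (L_NMS-4775/L_NMS-4426)/(d_NMS-4775/d_NMS-4426)² = 15.67/(0.667)² = 35.22.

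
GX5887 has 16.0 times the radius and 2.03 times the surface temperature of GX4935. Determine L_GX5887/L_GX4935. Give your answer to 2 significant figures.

4.3×10^3

From the Stefan–Boltzmann law, L ∝ R²T⁴, so
L_GX5887/L_GX4935 = (R_GX5887/R_GX4935)² (T_GX5887/T_GX4935)⁴ = (16.0)² × (2.03)⁴ = 256.0 × 16.98 = 4347.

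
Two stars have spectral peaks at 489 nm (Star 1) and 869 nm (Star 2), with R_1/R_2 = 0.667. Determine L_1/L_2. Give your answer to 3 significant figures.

4.44

Wien's law gives T ∝ 1/λ_max, so T_1/T_2 = λ_2/λ_1 = 869/489 = 1.777.
Then L ∝ R²T⁴ gives L_1/L_2 = (0.667)² × (1.777)⁴ = 0.4449 × 9.973 = 4.437.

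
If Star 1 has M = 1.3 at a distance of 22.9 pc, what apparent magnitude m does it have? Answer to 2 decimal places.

m = M + 5 log₁₀(d/10 pc) = 1.3 + 5 log₁₀(22.9/10)
  = 1.3 + 5 × 0.360 = 1.3 + 1.80 = 3.10.

3.10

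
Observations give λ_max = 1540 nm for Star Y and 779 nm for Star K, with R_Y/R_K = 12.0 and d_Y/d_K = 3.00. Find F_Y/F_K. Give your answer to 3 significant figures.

Wien's law: T_Y/T_K = λ_K/λ_Y = 779/1540 = 0.5058.
L_Y/L_K = (R_Y/R_K)²(T_Y/T_K)⁴ = (12.0)²(0.5058)⁴ = 9.428.
F_Y/F_K = (L_Y/L_K)/(d_Y/d_K)² = 9.428/(3.00)² = 1.048.

1.05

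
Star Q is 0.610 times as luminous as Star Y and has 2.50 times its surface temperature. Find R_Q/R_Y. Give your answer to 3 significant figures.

0.125

L ∝ R²T⁴ gives R ∝ √L / T², so
R_Q/R_Y = √(0.610) / (2.50)² = 0.7810 / 6.250 = 0.1250.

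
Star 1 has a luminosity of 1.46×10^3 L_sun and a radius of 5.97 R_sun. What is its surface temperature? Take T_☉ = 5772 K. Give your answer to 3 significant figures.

T/T_☉ = (L/L_☉)^(1/4) / (R/R_☉)^(1/2)
T = 5772 × (1.46×10^3)^(1/4) / √(5.97) = 5772 × 6.181 / 2.443 = 1.460×10^4 K.

1.46×10^4 K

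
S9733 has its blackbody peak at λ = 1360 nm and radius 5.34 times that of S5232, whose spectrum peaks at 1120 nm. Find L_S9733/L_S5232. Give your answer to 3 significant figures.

Wien's law gives T ∝ 1/λ_max, so T_S9733/T_S5232 = λ_S5232/λ_S9733 = 1120/1360 = 0.8235.
Then L ∝ R²T⁴ gives L_S9733/L_S5232 = (5.34)² × (0.8235)⁴ = 28.52 × 0.4600 = 13.12.

13.1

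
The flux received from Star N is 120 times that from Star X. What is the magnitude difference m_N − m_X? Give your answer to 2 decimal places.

-5.20

m_N − m_X = −2.5 log₁₀(F_N/F_X) = −2.5 log₁₀(120) = −2.5 × (2.079) = -5.198.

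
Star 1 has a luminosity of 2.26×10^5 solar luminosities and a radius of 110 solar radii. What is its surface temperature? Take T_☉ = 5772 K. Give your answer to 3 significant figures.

T/T_☉ = (L/L_☉)^(1/4) / (R/R_☉)^(1/2)
T = 5772 × (2.26×10^5)^(1/4) / √(110) = 5772 × 21.80 / 10.49 = 1.200×10^4 K.

1.20×10^4 K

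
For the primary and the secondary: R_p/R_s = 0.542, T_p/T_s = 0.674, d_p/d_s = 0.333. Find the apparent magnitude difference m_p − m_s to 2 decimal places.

L_p/L_s = (0.542)²(0.674)⁴ = 0.06062.
F_p/F_s = (L_p/L_s)/(d_p/d_s)² = 0.06062/0.1109 = 0.5467.
m_p − m_s = −2.5 log₁₀(0.5467) = 0.66.

0.66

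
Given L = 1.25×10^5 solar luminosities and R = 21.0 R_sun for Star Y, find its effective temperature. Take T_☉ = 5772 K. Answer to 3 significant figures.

T/T_☉ = (L/L_☉)^(1/4) / (R/R_☉)^(1/2)
T = 5772 × (1.25×10^5)^(1/4) / √(21.0) = 5772 × 18.80 / 4.583 = 2.368×10^4 K.

2.37×10^4 K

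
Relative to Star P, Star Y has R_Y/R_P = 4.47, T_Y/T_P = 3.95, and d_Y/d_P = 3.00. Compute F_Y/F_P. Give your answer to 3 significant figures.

L_Y/L_P = (R_Y/R_P)²(T_Y/T_P)⁴ = (4.47)² × (3.95)⁴ = 4864.
F_Y/F_P = (L_Y/L_P)/(d_Y/d_P)² = 4864 / (3.00)² = 540.5.

540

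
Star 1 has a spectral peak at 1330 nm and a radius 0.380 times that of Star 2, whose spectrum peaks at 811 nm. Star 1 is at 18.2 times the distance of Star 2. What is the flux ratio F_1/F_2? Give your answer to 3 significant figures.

Wien's law: T_1/T_2 = λ_2/λ_1 = 811/1330 = 0.6098.
L_1/L_2 = (R_1/R_2)²(T_1/T_2)⁴ = (0.380)²(0.6098)⁴ = 0.01996.
F_1/F_2 = (L_1/L_2)/(d_1/d_2)² = 0.01996/(18.2)² = 6.027×10^-5.

6.03×10^-5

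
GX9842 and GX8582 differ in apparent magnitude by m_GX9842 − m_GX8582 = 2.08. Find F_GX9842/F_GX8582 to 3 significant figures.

0.147

F_GX9842/F_GX8582 = 10^(−(m_GX9842 − m_GX8582)/2.5) = 10^(-2.08/2.5) = 10^-0.832 = 0.1472.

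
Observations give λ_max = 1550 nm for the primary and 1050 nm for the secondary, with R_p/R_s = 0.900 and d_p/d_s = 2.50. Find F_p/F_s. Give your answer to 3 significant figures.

Wien's law: T_p/T_s = λ_s/λ_p = 1050/1550 = 0.6774.
L_p/L_s = (R_p/R_s)²(T_p/T_s)⁴ = (0.900)²(0.6774)⁴ = 0.1706.
F_p/F_s = (L_p/L_s)/(d_p/d_s)² = 0.1706/(2.50)² = 0.02729.

0.0273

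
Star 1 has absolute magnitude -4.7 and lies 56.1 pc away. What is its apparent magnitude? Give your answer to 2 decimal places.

-0.96

m = M + 5 log₁₀(d/10 pc) = -4.7 + 5 log₁₀(56.1/10)
  = -4.7 + 5 × 0.749 = -4.7 + 3.74 = -0.96.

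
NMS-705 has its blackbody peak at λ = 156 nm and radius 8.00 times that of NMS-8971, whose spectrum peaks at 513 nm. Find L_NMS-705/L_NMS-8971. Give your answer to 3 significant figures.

Wien's law gives T ∝ 1/λ_max, so T_NMS-705/T_NMS-8971 = λ_NMS-8971/λ_NMS-705 = 513/156 = 3.288.
Then L ∝ R²T⁴ gives L_NMS-705/L_NMS-8971 = (8.00)² × (3.288)⁴ = 64.00 × 116.9 = 7484.

7.48×10^3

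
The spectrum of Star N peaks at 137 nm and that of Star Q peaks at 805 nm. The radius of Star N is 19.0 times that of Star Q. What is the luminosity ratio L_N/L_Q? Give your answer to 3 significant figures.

4.30×10^5

Wien's law gives T ∝ 1/λ_max, so T_N/T_Q = λ_Q/λ_N = 805/137 = 5.876.
Then L ∝ R²T⁴ gives L_N/L_Q = (19.0)² × (5.876)⁴ = 361.0 × 1192 = 4.303×10^5.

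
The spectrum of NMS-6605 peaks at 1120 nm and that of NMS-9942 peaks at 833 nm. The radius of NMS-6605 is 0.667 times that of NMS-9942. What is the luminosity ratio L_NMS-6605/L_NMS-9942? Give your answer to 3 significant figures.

0.136

Wien's law gives T ∝ 1/λ_max, so T_NMS-6605/T_NMS-9942 = λ_NMS-9942/λ_NMS-6605 = 833/1120 = 0.7438.
Then L ∝ R²T⁴ gives L_NMS-6605/L_NMS-9942 = (0.667)² × (0.7438)⁴ = 0.4449 × 0.3060 = 0.1361.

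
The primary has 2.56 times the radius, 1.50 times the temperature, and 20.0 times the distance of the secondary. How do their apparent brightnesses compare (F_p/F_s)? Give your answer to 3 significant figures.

0.0829

L_p/L_s = (R_p/R_s)²(T_p/T_s)⁴ = (2.56)² × (1.50)⁴ = 33.18.
F_p/F_s = (L_p/L_s)/(d_p/d_s)² = 33.18 / (20.0)² = 0.08294.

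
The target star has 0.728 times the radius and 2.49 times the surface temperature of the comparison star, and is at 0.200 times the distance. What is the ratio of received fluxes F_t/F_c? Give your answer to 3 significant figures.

509

L_t/L_c = (R_t/R_c)²(T_t/T_c)⁴ = (0.728)² × (2.49)⁴ = 20.37.
F_t/F_c = (L_t/L_c)/(d_t/d_c)² = 20.37 / (0.200)² = 509.3.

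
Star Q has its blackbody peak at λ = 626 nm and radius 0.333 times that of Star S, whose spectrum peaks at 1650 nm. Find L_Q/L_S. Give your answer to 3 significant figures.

5.35

Wien's law gives T ∝ 1/λ_max, so T_Q/T_S = λ_S/λ_Q = 1650/626 = 2.636.
Then L ∝ R²T⁴ gives L_Q/L_S = (0.333)² × (2.636)⁴ = 0.1109 × 48.27 = 5.352.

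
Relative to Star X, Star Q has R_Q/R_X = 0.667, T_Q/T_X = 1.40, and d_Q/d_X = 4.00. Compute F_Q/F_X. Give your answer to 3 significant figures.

0.107

L_Q/L_X = (R_Q/R_X)²(T_Q/T_X)⁴ = (0.667)² × (1.40)⁴ = 1.709.
F_Q/F_X = (L_Q/L_X)/(d_Q/d_X)² = 1.709 / (4.00)² = 0.1068.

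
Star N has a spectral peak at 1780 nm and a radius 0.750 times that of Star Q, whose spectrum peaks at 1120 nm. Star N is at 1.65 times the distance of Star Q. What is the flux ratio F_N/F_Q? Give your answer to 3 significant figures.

Wien's law: T_N/T_Q = λ_Q/λ_N = 1120/1780 = 0.6292.
L_N/L_Q = (R_N/R_Q)²(T_N/T_Q)⁴ = (0.750)²(0.6292)⁴ = 0.08817.
F_N/F_Q = (L_N/L_Q)/(d_N/d_Q)² = 0.08817/(1.65)² = 0.03239.

0.0324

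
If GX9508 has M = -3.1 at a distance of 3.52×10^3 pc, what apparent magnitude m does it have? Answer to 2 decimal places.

9.63

m = M + 5 log₁₀(d/10 pc) = -3.1 + 5 log₁₀(3.52×10^3/10)
  = -3.1 + 5 × 2.547 = -3.1 + 12.73 = 9.63.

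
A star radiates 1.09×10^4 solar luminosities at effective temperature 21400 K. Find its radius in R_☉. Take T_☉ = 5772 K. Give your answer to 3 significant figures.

R/R_☉ = √(L/L_☉) / (T/T_☉)² = √(1.09×10^4) / (3.708)²
       = 104.4 / 13.75 = 7.595.

7.60 R_☉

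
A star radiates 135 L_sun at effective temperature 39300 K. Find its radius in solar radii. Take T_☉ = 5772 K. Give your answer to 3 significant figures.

0.251 solar radii

R/R_☉ = √(L/L_☉) / (T/T_☉)² = √(135) / (6.809)²
       = 11.62 / 46.36 = 0.2506.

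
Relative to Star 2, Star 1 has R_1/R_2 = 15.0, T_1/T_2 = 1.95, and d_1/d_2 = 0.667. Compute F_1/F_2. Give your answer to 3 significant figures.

7.31×10^3

L_1/L_2 = (R_1/R_2)²(T_1/T_2)⁴ = (15.0)² × (1.95)⁴ = 3253.
F_1/F_2 = (L_1/L_2)/(d_1/d_2)² = 3253 / (0.667)² = 7313.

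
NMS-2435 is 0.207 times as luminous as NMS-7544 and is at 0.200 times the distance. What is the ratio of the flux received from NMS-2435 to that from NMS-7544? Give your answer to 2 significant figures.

F = L/(4πd²), so F_NMS-2435/F_NMS-7544 = (L_NMS-2435/L_NMS-7544) / (d_NMS-2435/d_NMS-7544)²
= 0.207 / (0.200)² = 0.207 / 0.04000 = 5.175.

5.2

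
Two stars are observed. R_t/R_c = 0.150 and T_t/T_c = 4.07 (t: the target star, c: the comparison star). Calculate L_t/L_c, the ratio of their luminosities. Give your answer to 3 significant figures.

From the Stefan–Boltzmann law, L ∝ R²T⁴, so
L_t/L_c = (R_t/R_c)² (T_t/T_c)⁴ = (0.150)² × (4.07)⁴ = 0.02250 × 274.4 = 6.174.

6.17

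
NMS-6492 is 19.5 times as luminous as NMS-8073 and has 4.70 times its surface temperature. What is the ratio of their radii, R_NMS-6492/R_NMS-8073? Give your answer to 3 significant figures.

L ∝ R²T⁴ gives R ∝ √L / T², so
R_NMS-6492/R_NMS-8073 = √(19.5) / (4.70)² = 4.416 / 22.09 = 0.1999.

0.200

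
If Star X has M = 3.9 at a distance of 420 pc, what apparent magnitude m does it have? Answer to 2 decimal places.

12.02

m = M + 5 log₁₀(d/10 pc) = 3.9 + 5 log₁₀(420/10)
  = 3.9 + 5 × 1.623 = 3.9 + 8.12 = 12.02.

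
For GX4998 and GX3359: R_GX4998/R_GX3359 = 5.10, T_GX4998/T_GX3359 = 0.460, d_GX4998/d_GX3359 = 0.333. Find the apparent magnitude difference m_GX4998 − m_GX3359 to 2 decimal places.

L_GX4998/L_GX3359 = (5.10)²(0.460)⁴ = 1.165.
F_GX4998/F_GX3359 = (L_GX4998/L_GX3359)/(d_GX4998/d_GX3359)² = 1.165/0.1109 = 10.50.
m_GX4998 − m_GX3359 = −2.5 log₁₀(10.50) = -2.55.

-2.55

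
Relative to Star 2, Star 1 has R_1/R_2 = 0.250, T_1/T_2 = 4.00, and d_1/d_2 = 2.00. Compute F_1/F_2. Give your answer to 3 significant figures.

4.00

L_1/L_2 = (R_1/R_2)²(T_1/T_2)⁴ = (0.250)² × (4.00)⁴ = 16.00.
F_1/F_2 = (L_1/L_2)/(d_1/d_2)² = 16.00 / (2.00)² = 4.000.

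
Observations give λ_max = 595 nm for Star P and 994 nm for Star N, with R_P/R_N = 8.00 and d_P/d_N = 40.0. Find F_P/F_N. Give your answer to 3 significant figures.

0.312

Wien's law: T_P/T_N = λ_N/λ_P = 994/595 = 1.671.
L_P/L_N = (R_P/R_N)²(T_P/T_N)⁴ = (8.00)²(1.671)⁴ = 498.5.
F_P/F_N = (L_P/L_N)/(d_P/d_N)² = 498.5/(40.0)² = 0.3116.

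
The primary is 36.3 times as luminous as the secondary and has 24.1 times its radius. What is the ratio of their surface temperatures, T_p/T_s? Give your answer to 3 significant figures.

0.500

L ∝ R²T⁴ gives T ∝ (L/R²)^(1/4), so
T_p/T_s = (36.3 / 24.1²)^(1/4) = (0.06250)^(1/4) = 0.5000.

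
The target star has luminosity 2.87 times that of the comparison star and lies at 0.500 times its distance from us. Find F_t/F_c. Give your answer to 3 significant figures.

F = L/(4πd²), so F_t/F_c = (L_t/L_c) / (d_t/d_c)²
= 2.87 / (0.500)² = 2.87 / 0.2500 = 11.48.

11.5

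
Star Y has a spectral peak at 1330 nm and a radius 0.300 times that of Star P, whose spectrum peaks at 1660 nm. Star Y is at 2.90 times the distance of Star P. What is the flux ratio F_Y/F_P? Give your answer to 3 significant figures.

Wien's law: T_Y/T_P = λ_P/λ_Y = 1660/1330 = 1.248.
L_Y/L_P = (R_Y/R_P)²(T_Y/T_P)⁴ = (0.300)²(1.248)⁴ = 0.2184.
F_Y/F_P = (L_Y/L_P)/(d_Y/d_P)² = 0.2184/(2.90)² = 0.02597.

0.0260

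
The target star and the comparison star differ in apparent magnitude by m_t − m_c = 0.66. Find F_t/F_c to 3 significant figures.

0.545

F_t/F_c = 10^(−(m_t − m_c)/2.5) = 10^(-0.66/2.5) = 10^-0.264 = 0.5445.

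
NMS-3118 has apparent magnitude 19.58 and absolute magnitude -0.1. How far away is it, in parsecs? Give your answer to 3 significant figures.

m − M = 5 log₁₀(d/10 pc)
19.58 − (-0.1) = 19.68 = 5 log₁₀(d/10)
d = 10 × 10^(19.68/5) = 10 × 10^3.936 = 8.630×10^4 pc.

8.63×10^4 pc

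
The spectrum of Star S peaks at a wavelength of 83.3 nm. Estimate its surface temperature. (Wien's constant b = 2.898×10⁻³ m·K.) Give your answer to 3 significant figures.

3.48×10^4 K

T = b/λ_max = 2.898×10⁻³ / (83.3×10⁻⁹) = 3.479×10^4 K.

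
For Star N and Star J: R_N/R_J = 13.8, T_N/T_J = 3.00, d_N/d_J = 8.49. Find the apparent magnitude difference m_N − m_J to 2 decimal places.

-5.83

L_N/L_J = (13.8)²(3.00)⁴ = 1.543×10^4.
F_N/F_J = (L_N/L_J)/(d_N/d_J)² = 1.543×10^4/72.08 = 214.0.
m_N − m_J = −2.5 log₁₀(214.0) = -5.83.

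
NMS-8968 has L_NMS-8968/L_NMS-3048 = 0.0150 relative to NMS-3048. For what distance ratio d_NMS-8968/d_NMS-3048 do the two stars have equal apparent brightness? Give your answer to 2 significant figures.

Equal flux requires L_NMS-8968/d_NMS-8968² = L_NMS-3048/d_NMS-3048², so d_NMS-8968/d_NMS-3048 = √(L_NMS-8968/L_NMS-3048)
= √(0.0150) = 0.1225.

0.12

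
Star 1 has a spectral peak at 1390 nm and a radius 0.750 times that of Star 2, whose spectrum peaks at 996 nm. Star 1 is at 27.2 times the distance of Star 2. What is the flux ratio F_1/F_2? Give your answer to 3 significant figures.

2.00×10^-4

Wien's law: T_1/T_2 = λ_2/λ_1 = 996/1390 = 0.7165.
L_1/L_2 = (R_1/R_2)²(T_1/T_2)⁴ = (0.750)²(0.7165)⁴ = 0.1483.
F_1/F_2 = (L_1/L_2)/(d_1/d_2)² = 0.1483/(27.2)² = 2.004×10^-4.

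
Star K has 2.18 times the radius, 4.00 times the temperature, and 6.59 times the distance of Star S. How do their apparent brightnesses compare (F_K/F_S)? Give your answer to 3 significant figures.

28.0

L_K/L_S = (R_K/R_S)²(T_K/T_S)⁴ = (2.18)² × (4.00)⁴ = 1217.
F_K/F_S = (L_K/L_S)/(d_K/d_S)² = 1217 / (6.59)² = 28.01.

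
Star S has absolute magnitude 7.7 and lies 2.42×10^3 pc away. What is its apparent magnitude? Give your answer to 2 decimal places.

m = M + 5 log₁₀(d/10 pc) = 7.7 + 5 log₁₀(2.42×10^3/10)
  = 7.7 + 5 × 2.384 = 7.7 + 11.92 = 19.62.

19.62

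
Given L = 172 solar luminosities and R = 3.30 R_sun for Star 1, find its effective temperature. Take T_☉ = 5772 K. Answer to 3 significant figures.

1.15×10^4 K

T/T_☉ = (L/L_☉)^(1/4) / (R/R_☉)^(1/2)
T = 5772 × (172)^(1/4) / √(3.30) = 5772 × 3.621 / 1.817 = 1.151×10^4 K.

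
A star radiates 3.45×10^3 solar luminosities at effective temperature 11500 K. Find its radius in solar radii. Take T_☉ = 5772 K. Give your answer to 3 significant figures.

R/R_☉ = √(L/L_☉) / (T/T_☉)² = √(3.45×10^3) / (1.992)²
       = 58.74 / 3.970 = 14.80.

14.8 solar radii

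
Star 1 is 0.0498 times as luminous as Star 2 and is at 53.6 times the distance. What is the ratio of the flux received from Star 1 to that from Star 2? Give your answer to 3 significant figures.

F = L/(4πd²), so F_1/F_2 = (L_1/L_2) / (d_1/d_2)²
= 0.0498 / (53.6)² = 0.0498 / 2873 = 1.733×10^-5.

1.73×10^-5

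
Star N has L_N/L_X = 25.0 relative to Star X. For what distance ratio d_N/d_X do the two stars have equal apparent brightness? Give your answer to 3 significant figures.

5.00

Equal flux requires L_N/d_N² = L_X/d_X², so d_N/d_X = √(L_N/L_X)
= √(25.0) = 5.000.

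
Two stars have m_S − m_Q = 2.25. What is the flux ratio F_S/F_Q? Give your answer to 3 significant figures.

0.126

F_S/F_Q = 10^(−(m_S − m_Q)/2.5) = 10^(-2.25/2.5) = 10^-0.900 = 0.1259.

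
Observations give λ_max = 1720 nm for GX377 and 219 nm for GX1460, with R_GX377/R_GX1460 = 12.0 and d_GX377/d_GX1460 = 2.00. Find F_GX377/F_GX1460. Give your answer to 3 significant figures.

Wien's law: T_GX377/T_GX1460 = λ_GX1460/λ_GX377 = 219/1720 = 0.1273.
L_GX377/L_GX1460 = (R_GX377/R_GX1460)²(T_GX377/T_GX1460)⁴ = (12.0)²(0.1273)⁴ = 0.03785.
F_GX377/F_GX1460 = (L_GX377/L_GX1460)/(d_GX377/d_GX1460)² = 0.03785/(2.00)² = 0.009462.

0.00946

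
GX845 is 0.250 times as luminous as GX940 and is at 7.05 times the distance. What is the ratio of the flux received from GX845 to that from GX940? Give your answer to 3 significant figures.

F = L/(4πd²), so F_GX845/F_GX940 = (L_GX845/L_GX940) / (d_GX845/d_GX940)²
= 0.250 / (7.05)² = 0.250 / 49.70 = 0.005030.

0.00503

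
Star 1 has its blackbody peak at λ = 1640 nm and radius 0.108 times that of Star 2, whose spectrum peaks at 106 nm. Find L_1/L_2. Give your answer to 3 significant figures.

Wien's law gives T ∝ 1/λ_max, so T_1/T_2 = λ_2/λ_1 = 106/1640 = 0.06463.
Then L ∝ R²T⁴ gives L_1/L_2 = (0.108)² × (0.06463)⁴ = 0.01166 × 1.745×10^-5 = 2.036×10^-7.

2.04×10^-7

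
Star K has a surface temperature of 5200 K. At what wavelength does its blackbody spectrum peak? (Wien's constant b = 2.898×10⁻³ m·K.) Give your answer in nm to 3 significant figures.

λ_max = b/T = 2.898×10⁻³ / 5200 = 5.57×10^-7 m = 557.3 nm.

557 nm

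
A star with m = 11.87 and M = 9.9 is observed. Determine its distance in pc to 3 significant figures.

24.8 pc

m − M = 5 log₁₀(d/10 pc)
11.87 − (9.9) = 1.97 = 5 log₁₀(d/10)
d = 10 × 10^(1.97/5) = 10 × 10^0.394 = 24.77 pc.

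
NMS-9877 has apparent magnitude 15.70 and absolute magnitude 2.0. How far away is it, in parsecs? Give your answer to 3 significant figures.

m − M = 5 log₁₀(d/10 pc)
15.70 − (2.0) = 13.70 = 5 log₁₀(d/10)
d = 10 × 10^(13.70/5) = 10 × 10^2.740 = 5495 pc.

5.50×10^3 pc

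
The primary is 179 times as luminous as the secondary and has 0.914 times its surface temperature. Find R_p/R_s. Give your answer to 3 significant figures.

L ∝ R²T⁴ gives R ∝ √L / T², so
R_p/R_s = √(179) / (0.914)² = 13.38 / 0.8354 = 16.02.

16.0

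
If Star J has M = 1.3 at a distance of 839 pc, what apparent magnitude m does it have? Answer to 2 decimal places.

m = M + 5 log₁₀(d/10 pc) = 1.3 + 5 log₁₀(839/10)
  = 1.3 + 5 × 1.924 = 1.3 + 9.62 = 10.92.

10.92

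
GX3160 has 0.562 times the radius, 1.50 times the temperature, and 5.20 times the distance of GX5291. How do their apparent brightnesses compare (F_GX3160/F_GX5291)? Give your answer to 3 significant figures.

0.0591

L_GX3160/L_GX5291 = (R_GX3160/R_GX5291)²(T_GX3160/T_GX5291)⁴ = (0.562)² × (1.50)⁴ = 1.599.
F_GX3160/F_GX5291 = (L_GX3160/L_GX5291)/(d_GX3160/d_GX5291)² = 1.599 / (5.20)² = 0.05913.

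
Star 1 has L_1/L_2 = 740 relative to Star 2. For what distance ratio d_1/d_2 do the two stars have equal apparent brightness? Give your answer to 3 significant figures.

27.2

Equal flux requires L_1/d_1² = L_2/d_2², so d_1/d_2 = √(L_1/L_2)
= √(740) = 27.20.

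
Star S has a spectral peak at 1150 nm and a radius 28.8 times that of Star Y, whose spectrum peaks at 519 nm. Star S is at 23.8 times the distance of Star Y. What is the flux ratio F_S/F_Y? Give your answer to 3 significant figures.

0.0607

Wien's law: T_S/T_Y = λ_Y/λ_S = 519/1150 = 0.4513.
L_S/L_Y = (R_S/R_Y)²(T_S/T_Y)⁴ = (28.8)²(0.4513)⁴ = 34.41.
F_S/F_Y = (L_S/L_Y)/(d_S/d_Y)² = 34.41/(23.8)² = 0.06074.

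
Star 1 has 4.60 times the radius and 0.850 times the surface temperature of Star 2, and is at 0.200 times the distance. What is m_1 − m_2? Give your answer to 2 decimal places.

-6.10

L_1/L_2 = (4.60)²(0.850)⁴ = 11.05.
F_1/F_2 = (L_1/L_2)/(d_1/d_2)² = 11.05/0.04000 = 276.1.
m_1 − m_2 = −2.5 log₁₀(276.1) = -6.10.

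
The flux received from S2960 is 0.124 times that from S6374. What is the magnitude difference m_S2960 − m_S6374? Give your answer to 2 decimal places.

m_S2960 − m_S6374 = −2.5 log₁₀(F_S2960/F_S6374) = −2.5 log₁₀(0.124) = −2.5 × (-0.907) = 2.266.

2.27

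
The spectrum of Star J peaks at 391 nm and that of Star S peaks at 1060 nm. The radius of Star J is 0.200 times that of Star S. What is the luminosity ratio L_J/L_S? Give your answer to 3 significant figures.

2.16

Wien's law gives T ∝ 1/λ_max, so T_J/T_S = λ_S/λ_J = 1060/391 = 2.711.
Then L ∝ R²T⁴ gives L_J/L_S = (0.200)² × (2.711)⁴ = 0.04000 × 54.02 = 2.161.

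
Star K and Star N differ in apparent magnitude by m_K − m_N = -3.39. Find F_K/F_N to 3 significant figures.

22.7

F_K/F_N = 10^(−(m_K − m_N)/2.5) = 10^(3.39/2.5) = 10^1.356 = 22.70.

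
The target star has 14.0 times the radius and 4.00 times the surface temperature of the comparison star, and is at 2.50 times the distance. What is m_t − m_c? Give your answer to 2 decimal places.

-9.76

L_t/L_c = (14.0)²(4.00)⁴ = 5.018×10^4.
F_t/F_c = (L_t/L_c)/(d_t/d_c)² = 5.018×10^4/6.250 = 8028.
m_t − m_c = −2.5 log₁₀(8028) = -9.76.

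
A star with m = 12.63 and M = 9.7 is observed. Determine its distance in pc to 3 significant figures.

m − M = 5 log₁₀(d/10 pc)
12.63 − (9.7) = 2.93 = 5 log₁₀(d/10)
d = 10 × 10^(2.93/5) = 10 × 10^0.586 = 38.55 pc.

38.5 pc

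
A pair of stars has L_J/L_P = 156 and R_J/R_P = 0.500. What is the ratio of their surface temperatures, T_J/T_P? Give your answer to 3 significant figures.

5.00

L ∝ R²T⁴ gives T ∝ (L/R²)^(1/4), so
T_J/T_P = (156 / 0.500²)^(1/4) = (624.0)^(1/4) = 4.998.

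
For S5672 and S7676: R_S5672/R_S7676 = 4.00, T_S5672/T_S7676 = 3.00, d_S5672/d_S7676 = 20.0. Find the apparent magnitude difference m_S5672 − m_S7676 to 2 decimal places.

-1.28

L_S5672/L_S7676 = (4.00)²(3.00)⁴ = 1296.
F_S5672/F_S7676 = (L_S5672/L_S7676)/(d_S5672/d_S7676)² = 1296/400.0 = 3.240.
m_S5672 − m_S7676 = −2.5 log₁₀(3.240) = -1.28.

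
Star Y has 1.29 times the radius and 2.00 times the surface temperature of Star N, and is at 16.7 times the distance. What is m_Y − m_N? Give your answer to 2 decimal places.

2.55

L_Y/L_N = (1.29)²(2.00)⁴ = 26.63.
F_Y/F_N = (L_Y/L_N)/(d_Y/d_N)² = 26.63/278.9 = 0.09547.
m_Y − m_N = −2.5 log₁₀(0.09547) = 2.55.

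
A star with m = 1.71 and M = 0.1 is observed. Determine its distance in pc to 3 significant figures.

m − M = 5 log₁₀(d/10 pc)
1.71 − (0.1) = 1.61 = 5 log₁₀(d/10)
d = 10 × 10^(1.61/5) = 10 × 10^0.322 = 20.99 pc.

21.0 pc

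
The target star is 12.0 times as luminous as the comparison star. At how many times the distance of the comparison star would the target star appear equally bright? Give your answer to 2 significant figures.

Equal flux requires L_t/d_t² = L_c/d_c², so d_t/d_c = √(L_t/L_c)
= √(12.0) = 3.464.

3.5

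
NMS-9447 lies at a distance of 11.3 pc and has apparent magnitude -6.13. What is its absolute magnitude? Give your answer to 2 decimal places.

M = m − 5 log₁₀(d/10 pc) = -6.13 − 5 log₁₀(11.3/10)
  = -6.13 − 5 × 0.053 = -6.13 − 0.27 = -6.40.

-6.40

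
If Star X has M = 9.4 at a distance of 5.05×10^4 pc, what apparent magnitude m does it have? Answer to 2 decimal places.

27.92

m = M + 5 log₁₀(d/10 pc) = 9.4 + 5 log₁₀(5.05×10^4/10)
  = 9.4 + 5 × 3.703 = 9.4 + 18.52 = 27.92.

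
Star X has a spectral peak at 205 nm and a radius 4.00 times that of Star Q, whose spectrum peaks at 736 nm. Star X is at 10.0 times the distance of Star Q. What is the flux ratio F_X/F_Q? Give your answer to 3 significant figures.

26.6

Wien's law: T_X/T_Q = λ_Q/λ_X = 736/205 = 3.590.
L_X/L_Q = (R_X/R_Q)²(T_X/T_Q)⁴ = (4.00)²(3.590)⁴ = 2658.
F_X/F_Q = (L_X/L_Q)/(d_X/d_Q)² = 2658/(10.0)² = 26.58.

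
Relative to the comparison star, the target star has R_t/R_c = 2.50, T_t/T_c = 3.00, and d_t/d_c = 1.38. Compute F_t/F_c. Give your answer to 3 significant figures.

266

L_t/L_c = (R_t/R_c)²(T_t/T_c)⁴ = (2.50)² × (3.00)⁴ = 506.2.
F_t/F_c = (L_t/L_c)/(d_t/d_c)² = 506.2 / (1.38)² = 265.8.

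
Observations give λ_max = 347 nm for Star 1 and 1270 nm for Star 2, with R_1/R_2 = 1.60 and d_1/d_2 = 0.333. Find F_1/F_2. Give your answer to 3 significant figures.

Wien's law: T_1/T_2 = λ_2/λ_1 = 1270/347 = 3.660.
L_1/L_2 = (R_1/R_2)²(T_1/T_2)⁴ = (1.60)²(3.660)⁴ = 459.3.
F_1/F_2 = (L_1/L_2)/(d_1/d_2)² = 459.3/(0.333)² = 4142.

4.14×10^3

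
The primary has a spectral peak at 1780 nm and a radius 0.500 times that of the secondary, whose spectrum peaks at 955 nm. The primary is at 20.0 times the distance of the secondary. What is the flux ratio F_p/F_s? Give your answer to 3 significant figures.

5.18×10^-5

Wien's law: T_p/T_s = λ_s/λ_p = 955/1780 = 0.5365.
L_p/L_s = (R_p/R_s)²(T_p/T_s)⁴ = (0.500)²(0.5365)⁴ = 0.02071.
F_p/F_s = (L_p/L_s)/(d_p/d_s)² = 0.02071/(20.0)² = 5.179×10^-5.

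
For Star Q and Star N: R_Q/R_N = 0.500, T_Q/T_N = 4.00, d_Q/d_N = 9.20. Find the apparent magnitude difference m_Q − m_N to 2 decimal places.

L_Q/L_N = (0.500)²(4.00)⁴ = 64.00.
F_Q/F_N = (L_Q/L_N)/(d_Q/d_N)² = 64.00/84.64 = 0.7561.
m_Q − m_N = −2.5 log₁₀(0.7561) = 0.30.

0.30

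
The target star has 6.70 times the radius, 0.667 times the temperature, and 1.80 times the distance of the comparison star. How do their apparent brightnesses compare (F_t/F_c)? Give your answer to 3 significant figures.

L_t/L_c = (R_t/R_c)²(T_t/T_c)⁴ = (6.70)² × (0.667)⁴ = 8.885.
F_t/F_c = (L_t/L_c)/(d_t/d_c)² = 8.885 / (1.80)² = 2.742.

2.74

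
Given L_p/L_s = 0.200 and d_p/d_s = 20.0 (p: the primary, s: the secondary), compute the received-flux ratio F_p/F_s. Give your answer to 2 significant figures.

F = L/(4πd²), so F_p/F_s = (L_p/L_s) / (d_p/d_s)²
= 0.200 / (20.0)² = 0.200 / 400.0 = 5.000×10^-4.

5.0×10^-4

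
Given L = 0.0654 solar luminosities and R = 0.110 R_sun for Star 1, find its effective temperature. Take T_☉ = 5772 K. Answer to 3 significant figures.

8.80×10^3 K

T/T_☉ = (L/L_☉)^(1/4) / (R/R_☉)^(1/2)
T = 5772 × (0.0654)^(1/4) / √(0.110) = 5772 × 0.5057 / 0.3317 = 8801 K.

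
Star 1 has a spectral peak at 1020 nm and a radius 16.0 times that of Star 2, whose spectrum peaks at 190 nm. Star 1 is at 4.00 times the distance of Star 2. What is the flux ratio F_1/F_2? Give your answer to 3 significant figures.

Wien's law: T_1/T_2 = λ_2/λ_1 = 190/1020 = 0.1863.
L_1/L_2 = (R_1/R_2)²(T_1/T_2)⁴ = (16.0)²(0.1863)⁴ = 0.3082.
F_1/F_2 = (L_1/L_2)/(d_1/d_2)² = 0.3082/(4.00)² = 0.01926.

0.0193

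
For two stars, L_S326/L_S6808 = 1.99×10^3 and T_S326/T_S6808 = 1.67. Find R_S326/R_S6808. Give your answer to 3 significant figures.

L ∝ R²T⁴ gives R ∝ √L / T², so
R_S326/R_S6808 = √(1.99×10^3) / (1.67)² = 44.61 / 2.789 = 16.00.

16.0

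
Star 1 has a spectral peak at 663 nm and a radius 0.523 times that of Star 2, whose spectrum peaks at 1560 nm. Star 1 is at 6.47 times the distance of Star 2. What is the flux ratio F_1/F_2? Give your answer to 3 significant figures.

Wien's law: T_1/T_2 = λ_2/λ_1 = 1560/663 = 2.353.
L_1/L_2 = (R_1/R_2)²(T_1/T_2)⁴ = (0.523)²(2.353)⁴ = 8.384.
F_1/F_2 = (L_1/L_2)/(d_1/d_2)² = 8.384/(6.47)² = 0.2003.

0.200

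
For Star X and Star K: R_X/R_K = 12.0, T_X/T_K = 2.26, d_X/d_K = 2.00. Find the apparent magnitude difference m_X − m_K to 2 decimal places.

L_X/L_K = (12.0)²(2.26)⁴ = 3757.
F_X/F_K = (L_X/L_K)/(d_X/d_K)² = 3757/4.000 = 939.2.
m_X − m_K = −2.5 log₁₀(939.2) = -7.43.

-7.43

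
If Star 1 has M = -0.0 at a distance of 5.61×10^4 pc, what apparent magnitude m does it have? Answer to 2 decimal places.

m = M + 5 log₁₀(d/10 pc) = -0.0 + 5 log₁₀(5.61×10^4/10)
  = -0.0 + 5 × 3.749 = -0.0 + 18.74 = 18.74.

18.74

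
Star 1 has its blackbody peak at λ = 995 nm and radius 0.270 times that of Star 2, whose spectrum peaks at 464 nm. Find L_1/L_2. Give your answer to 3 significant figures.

0.00345

Wien's law gives T ∝ 1/λ_max, so T_1/T_2 = λ_2/λ_1 = 464/995 = 0.4663.
Then L ∝ R²T⁴ gives L_1/L_2 = (0.270)² × (0.4663)⁴ = 0.07290 × 0.04729 = 0.003448.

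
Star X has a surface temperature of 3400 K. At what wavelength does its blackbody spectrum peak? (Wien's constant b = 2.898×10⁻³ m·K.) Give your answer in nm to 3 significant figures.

λ_max = b/T = 2.898×10⁻³ / 3400 = 8.52×10^-7 m = 852.4 nm.

852 nm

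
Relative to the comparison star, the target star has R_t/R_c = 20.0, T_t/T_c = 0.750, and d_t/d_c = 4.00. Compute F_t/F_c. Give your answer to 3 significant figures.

L_t/L_c = (R_t/R_c)²(T_t/T_c)⁴ = (20.0)² × (0.750)⁴ = 126.6.
F_t/F_c = (L_t/L_c)/(d_t/d_c)² = 126.6 / (4.00)² = 7.910.

7.91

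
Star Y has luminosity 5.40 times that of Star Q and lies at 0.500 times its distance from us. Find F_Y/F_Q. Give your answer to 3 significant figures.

21.6

F = L/(4πd²), so F_Y/F_Q = (L_Y/L_Q) / (d_Y/d_Q)²
= 5.40 / (0.500)² = 5.40 / 0.2500 = 21.60.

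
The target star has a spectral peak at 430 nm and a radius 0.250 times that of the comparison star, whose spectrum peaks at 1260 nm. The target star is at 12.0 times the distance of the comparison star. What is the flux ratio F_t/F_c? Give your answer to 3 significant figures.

Wien's law: T_t/T_c = λ_c/λ_t = 1260/430 = 2.930.
L_t/L_c = (R_t/R_c)²(T_t/T_c)⁴ = (0.250)²(2.930)⁴ = 4.608.
F_t/F_c = (L_t/L_c)/(d_t/d_c)² = 4.608/(12.0)² = 0.03200.

0.0320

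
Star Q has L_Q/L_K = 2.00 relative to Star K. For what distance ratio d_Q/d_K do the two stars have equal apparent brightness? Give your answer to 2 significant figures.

Equal flux requires L_Q/d_Q² = L_K/d_K², so d_Q/d_K = √(L_Q/L_K)
= √(2.00) = 1.414.

1.4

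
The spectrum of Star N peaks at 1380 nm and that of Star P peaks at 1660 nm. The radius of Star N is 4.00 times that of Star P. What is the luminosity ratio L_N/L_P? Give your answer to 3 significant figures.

Wien's law gives T ∝ 1/λ_max, so T_N/T_P = λ_P/λ_N = 1660/1380 = 1.203.
Then L ∝ R²T⁴ gives L_N/L_P = (4.00)² × (1.203)⁴ = 16.00 × 2.094 = 33.50.

33.5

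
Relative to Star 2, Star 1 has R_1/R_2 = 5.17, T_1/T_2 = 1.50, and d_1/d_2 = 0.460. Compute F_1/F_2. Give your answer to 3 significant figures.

L_1/L_2 = (R_1/R_2)²(T_1/T_2)⁴ = (5.17)² × (1.50)⁴ = 135.3.
F_1/F_2 = (L_1/L_2)/(d_1/d_2)² = 135.3 / (0.460)² = 639.5.

639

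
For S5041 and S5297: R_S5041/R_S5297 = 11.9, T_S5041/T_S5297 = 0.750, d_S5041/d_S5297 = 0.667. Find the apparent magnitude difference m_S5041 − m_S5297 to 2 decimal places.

-5.01

L_S5041/L_S5297 = (11.9)²(0.750)⁴ = 44.81.
F_S5041/F_S5297 = (L_S5041/L_S5297)/(d_S5041/d_S5297)² = 44.81/0.4449 = 100.7.
m_S5041 − m_S5297 = −2.5 log₁₀(100.7) = -5.01.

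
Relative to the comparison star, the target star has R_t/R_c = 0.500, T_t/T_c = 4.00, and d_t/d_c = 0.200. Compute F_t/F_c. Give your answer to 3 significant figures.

1.60×10^3

L_t/L_c = (R_t/R_c)²(T_t/T_c)⁴ = (0.500)² × (4.00)⁴ = 64.00.
F_t/F_c = (L_t/L_c)/(d_t/d_c)² = 64.00 / (0.200)² = 1600.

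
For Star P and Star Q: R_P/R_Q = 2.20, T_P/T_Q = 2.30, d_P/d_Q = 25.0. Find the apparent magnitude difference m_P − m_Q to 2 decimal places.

1.66

L_P/L_Q = (2.20)²(2.30)⁴ = 135.4.
F_P/F_Q = (L_P/L_Q)/(d_P/d_Q)² = 135.4/625.0 = 0.2167.
m_P − m_Q = −2.5 log₁₀(0.2167) = 1.66.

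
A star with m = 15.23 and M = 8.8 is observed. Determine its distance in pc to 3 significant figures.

193 pc

m − M = 5 log₁₀(d/10 pc)
15.23 − (8.8) = 6.43 = 5 log₁₀(d/10)
d = 10 × 10^(6.43/5) = 10 × 10^1.286 = 193.2 pc.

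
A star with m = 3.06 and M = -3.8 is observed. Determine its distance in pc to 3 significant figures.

236 pc

m − M = 5 log₁₀(d/10 pc)
3.06 − (-3.8) = 6.86 = 5 log₁₀(d/10)
d = 10 × 10^(6.86/5) = 10 × 10^1.372 = 235.5 pc.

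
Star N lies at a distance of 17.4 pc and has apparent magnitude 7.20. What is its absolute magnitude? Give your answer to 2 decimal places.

6.00

M = m − 5 log₁₀(d/10 pc) = 7.20 − 5 log₁₀(17.4/10)
  = 7.20 − 5 × 0.241 = 7.20 − 1.20 = 6.00.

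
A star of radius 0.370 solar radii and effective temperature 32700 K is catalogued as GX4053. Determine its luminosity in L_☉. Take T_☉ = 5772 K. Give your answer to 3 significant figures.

L/L_☉ = (R/R_☉)² (T/T_☉)⁴ = (0.370)² × (32700/5772)⁴
       = 0.1369 × (5.665)⁴ = 0.1369 × 1030 = 141.0.

141 L_☉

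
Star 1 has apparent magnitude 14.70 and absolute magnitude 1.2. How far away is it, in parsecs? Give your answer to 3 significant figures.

5.01×10^3 pc

m − M = 5 log₁₀(d/10 pc)
14.70 − (1.2) = 13.50 = 5 log₁₀(d/10)
d = 10 × 10^(13.50/5) = 10 × 10^2.700 = 5012 pc.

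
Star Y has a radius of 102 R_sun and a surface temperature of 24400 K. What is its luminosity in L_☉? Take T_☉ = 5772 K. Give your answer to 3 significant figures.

3.32×10^6 L_☉

L/L_☉ = (R/R_☉)² (T/T_☉)⁴ = (102)² × (24400/5772)⁴
       = 1.040×10^4 × (4.227)⁴ = 1.040×10^4 × 319.3 = 3.322×10^6.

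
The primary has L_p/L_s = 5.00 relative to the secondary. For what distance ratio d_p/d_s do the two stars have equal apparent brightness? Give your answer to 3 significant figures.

Equal flux requires L_p/d_p² = L_s/d_s², so d_p/d_s = √(L_p/L_s)
= √(5.00) = 2.236.

2.24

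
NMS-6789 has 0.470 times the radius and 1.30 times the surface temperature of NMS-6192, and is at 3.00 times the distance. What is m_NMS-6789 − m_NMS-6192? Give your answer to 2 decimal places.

2.89

L_NMS-6789/L_NMS-6192 = (0.470)²(1.30)⁴ = 0.6309.
F_NMS-6789/F_NMS-6192 = (L_NMS-6789/L_NMS-6192)/(d_NMS-6789/d_NMS-6192)² = 0.6309/9.000 = 0.07010.
m_NMS-6789 − m_NMS-6192 = −2.5 log₁₀(0.07010) = 2.89.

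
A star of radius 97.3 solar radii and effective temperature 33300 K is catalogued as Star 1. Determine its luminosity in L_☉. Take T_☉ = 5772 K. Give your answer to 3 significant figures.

L/L_☉ = (R/R_☉)² (T/T_☉)⁴ = (97.3)² × (33300/5772)⁴
       = 9467 × (5.769)⁴ = 9467 × 1108 = 1.049×10^7.

1.05×10^7 L_☉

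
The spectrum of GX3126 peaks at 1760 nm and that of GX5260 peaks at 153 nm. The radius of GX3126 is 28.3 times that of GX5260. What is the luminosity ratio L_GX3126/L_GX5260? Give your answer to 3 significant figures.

0.0457

Wien's law gives T ∝ 1/λ_max, so T_GX3126/T_GX5260 = λ_GX5260/λ_GX3126 = 153/1760 = 0.08693.
Then L ∝ R²T⁴ gives L_GX3126/L_GX5260 = (28.3)² × (0.08693)⁴ = 800.9 × 5.711×10^-5 = 0.04574.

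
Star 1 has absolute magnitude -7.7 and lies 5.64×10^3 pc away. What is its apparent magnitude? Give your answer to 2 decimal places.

6.06

m = M + 5 log₁₀(d/10 pc) = -7.7 + 5 log₁₀(5.64×10^3/10)
  = -7.7 + 5 × 2.751 = -7.7 + 13.76 = 6.06.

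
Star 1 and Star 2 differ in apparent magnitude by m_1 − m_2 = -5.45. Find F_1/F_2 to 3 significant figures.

151

F_1/F_2 = 10^(−(m_1 − m_2)/2.5) = 10^(5.45/2.5) = 10^2.180 = 151.4.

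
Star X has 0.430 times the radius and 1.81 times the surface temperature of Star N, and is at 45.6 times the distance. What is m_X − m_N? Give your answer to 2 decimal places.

7.55

L_X/L_N = (0.430)²(1.81)⁴ = 1.985.
F_X/F_N = (L_X/L_N)/(d_X/d_N)² = 1.985/2079 = 9.544×10^-4.
m_X − m_N = −2.5 log₁₀(9.544×10^-4) = 7.55.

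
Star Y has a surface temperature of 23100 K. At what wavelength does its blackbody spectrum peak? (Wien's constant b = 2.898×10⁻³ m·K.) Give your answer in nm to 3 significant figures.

λ_max = b/T = 2.898×10⁻³ / 23100 = 1.25×10^-7 m = 125.5 nm.

125 nm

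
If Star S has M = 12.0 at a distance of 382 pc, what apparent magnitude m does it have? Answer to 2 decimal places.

m = M + 5 log₁₀(d/10 pc) = 12.0 + 5 log₁₀(382/10)
  = 12.0 + 5 × 1.582 = 12.0 + 7.91 = 19.91.

19.91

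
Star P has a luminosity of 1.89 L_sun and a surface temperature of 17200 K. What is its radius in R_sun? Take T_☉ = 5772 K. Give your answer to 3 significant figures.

R/R_☉ = √(L/L_☉) / (T/T_☉)² = √(1.89) / (2.980)²
       = 1.375 / 8.880 = 0.1548.

0.155 R_sun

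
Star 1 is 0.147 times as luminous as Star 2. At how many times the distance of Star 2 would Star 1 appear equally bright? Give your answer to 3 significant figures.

Equal flux requires L_1/d_1² = L_2/d_2², so d_1/d_2 = √(L_1/L_2)
= √(0.147) = 0.3834.

0.383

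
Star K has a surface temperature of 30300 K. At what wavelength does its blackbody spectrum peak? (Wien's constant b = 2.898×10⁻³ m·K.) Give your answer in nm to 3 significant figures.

95.6 nm

λ_max = b/T = 2.898×10⁻³ / 30300 = 9.56×10^-8 m = 95.64 nm.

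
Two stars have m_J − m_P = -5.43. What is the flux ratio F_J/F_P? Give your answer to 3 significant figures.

149

F_J/F_P = 10^(−(m_J − m_P)/2.5) = 10^(5.43/2.5) = 10^2.172 = 148.6.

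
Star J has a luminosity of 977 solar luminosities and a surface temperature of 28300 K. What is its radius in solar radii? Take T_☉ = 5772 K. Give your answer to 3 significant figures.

1.30 solar radii

R/R_☉ = √(L/L_☉) / (T/T_☉)² = √(977) / (4.903)²
       = 31.26 / 24.04 = 1.300.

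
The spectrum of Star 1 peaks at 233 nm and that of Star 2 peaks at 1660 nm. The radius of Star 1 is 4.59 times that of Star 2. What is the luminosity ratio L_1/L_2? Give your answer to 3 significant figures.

Wien's law gives T ∝ 1/λ_max, so T_1/T_2 = λ_2/λ_1 = 1660/233 = 7.124.
Then L ∝ R²T⁴ gives L_1/L_2 = (4.59)² × (7.124)⁴ = 21.07 × 2576 = 5.428×10^4.

5.43×10^4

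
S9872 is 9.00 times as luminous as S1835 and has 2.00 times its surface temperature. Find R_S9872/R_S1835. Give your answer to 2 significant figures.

L ∝ R²T⁴ gives R ∝ √L / T², so
R_S9872/R_S1835 = √(9.00) / (2.00)² = 3.000 / 4.000 = 0.7500.

0.75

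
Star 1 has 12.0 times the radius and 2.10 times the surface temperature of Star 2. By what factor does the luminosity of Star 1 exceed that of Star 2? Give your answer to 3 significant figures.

From the Stefan–Boltzmann law, L ∝ R²T⁴, so
L_1/L_2 = (R_1/R_2)² (T_1/T_2)⁴ = (12.0)² × (2.10)⁴ = 144.0 × 19.45 = 2801.

2.80×10^3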